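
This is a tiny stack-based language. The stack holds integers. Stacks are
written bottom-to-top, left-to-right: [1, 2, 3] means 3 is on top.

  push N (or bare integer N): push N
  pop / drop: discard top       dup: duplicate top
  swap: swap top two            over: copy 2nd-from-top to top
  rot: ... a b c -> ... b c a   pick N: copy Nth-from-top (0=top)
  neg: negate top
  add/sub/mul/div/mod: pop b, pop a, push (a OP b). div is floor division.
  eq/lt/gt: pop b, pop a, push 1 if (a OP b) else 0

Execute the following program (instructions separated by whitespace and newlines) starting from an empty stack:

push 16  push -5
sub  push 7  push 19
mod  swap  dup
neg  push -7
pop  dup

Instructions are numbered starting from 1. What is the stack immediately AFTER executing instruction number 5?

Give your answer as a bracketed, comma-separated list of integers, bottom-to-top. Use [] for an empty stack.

Answer: [21, 7, 19]

Derivation:
Step 1 ('push 16'): [16]
Step 2 ('push -5'): [16, -5]
Step 3 ('sub'): [21]
Step 4 ('push 7'): [21, 7]
Step 5 ('push 19'): [21, 7, 19]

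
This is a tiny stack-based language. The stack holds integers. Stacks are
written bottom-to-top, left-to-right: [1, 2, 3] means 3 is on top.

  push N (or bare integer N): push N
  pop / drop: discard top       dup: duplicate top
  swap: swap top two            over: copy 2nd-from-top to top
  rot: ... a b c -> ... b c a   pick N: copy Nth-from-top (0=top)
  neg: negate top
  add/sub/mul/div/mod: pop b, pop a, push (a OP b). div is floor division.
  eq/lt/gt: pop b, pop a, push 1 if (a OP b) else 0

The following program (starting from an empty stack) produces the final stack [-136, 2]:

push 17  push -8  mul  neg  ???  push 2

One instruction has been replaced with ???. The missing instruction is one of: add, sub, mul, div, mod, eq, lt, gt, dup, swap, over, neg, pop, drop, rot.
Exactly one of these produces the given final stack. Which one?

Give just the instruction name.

Stack before ???: [136]
Stack after ???:  [-136]
The instruction that transforms [136] -> [-136] is: neg

Answer: neg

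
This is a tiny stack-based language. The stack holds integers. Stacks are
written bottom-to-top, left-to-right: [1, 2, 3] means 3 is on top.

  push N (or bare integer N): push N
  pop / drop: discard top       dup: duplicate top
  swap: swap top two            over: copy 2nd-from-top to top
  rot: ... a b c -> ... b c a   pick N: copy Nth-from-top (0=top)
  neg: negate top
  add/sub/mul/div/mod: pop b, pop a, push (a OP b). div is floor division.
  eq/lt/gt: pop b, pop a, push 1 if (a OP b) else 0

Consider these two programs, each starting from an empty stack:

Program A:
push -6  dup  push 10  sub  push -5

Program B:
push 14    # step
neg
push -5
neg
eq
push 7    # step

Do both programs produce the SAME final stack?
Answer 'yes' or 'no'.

Answer: no

Derivation:
Program A trace:
  After 'push -6': [-6]
  After 'dup': [-6, -6]
  After 'push 10': [-6, -6, 10]
  After 'sub': [-6, -16]
  After 'push -5': [-6, -16, -5]
Program A final stack: [-6, -16, -5]

Program B trace:
  After 'push 14': [14]
  After 'neg': [-14]
  After 'push -5': [-14, -5]
  After 'neg': [-14, 5]
  After 'eq': [0]
  After 'push 7': [0, 7]
Program B final stack: [0, 7]
Same: no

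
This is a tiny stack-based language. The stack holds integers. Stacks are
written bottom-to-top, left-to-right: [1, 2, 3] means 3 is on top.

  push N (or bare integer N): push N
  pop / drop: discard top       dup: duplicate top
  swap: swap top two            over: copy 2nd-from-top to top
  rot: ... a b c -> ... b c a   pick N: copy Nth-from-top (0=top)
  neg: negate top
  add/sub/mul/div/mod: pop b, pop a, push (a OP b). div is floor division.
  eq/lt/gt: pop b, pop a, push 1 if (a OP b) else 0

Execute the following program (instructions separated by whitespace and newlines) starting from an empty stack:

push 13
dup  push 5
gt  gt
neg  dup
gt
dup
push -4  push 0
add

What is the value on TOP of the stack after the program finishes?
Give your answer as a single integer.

Answer: -4

Derivation:
After 'push 13': [13]
After 'dup': [13, 13]
After 'push 5': [13, 13, 5]
After 'gt': [13, 1]
After 'gt': [1]
After 'neg': [-1]
After 'dup': [-1, -1]
After 'gt': [0]
After 'dup': [0, 0]
After 'push -4': [0, 0, -4]
After 'push 0': [0, 0, -4, 0]
After 'add': [0, 0, -4]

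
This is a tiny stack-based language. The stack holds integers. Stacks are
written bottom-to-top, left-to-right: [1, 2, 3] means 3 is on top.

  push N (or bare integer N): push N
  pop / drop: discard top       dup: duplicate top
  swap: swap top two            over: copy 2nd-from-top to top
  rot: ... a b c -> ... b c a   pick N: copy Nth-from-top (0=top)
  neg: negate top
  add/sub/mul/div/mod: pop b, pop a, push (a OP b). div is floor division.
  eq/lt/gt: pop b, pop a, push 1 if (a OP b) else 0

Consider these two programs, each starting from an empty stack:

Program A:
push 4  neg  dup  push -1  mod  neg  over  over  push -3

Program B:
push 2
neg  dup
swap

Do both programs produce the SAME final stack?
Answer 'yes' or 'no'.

Program A trace:
  After 'push 4': [4]
  After 'neg': [-4]
  After 'dup': [-4, -4]
  After 'push -1': [-4, -4, -1]
  After 'mod': [-4, 0]
  After 'neg': [-4, 0]
  After 'over': [-4, 0, -4]
  After 'over': [-4, 0, -4, 0]
  After 'push -3': [-4, 0, -4, 0, -3]
Program A final stack: [-4, 0, -4, 0, -3]

Program B trace:
  After 'push 2': [2]
  After 'neg': [-2]
  After 'dup': [-2, -2]
  After 'swap': [-2, -2]
Program B final stack: [-2, -2]
Same: no

Answer: no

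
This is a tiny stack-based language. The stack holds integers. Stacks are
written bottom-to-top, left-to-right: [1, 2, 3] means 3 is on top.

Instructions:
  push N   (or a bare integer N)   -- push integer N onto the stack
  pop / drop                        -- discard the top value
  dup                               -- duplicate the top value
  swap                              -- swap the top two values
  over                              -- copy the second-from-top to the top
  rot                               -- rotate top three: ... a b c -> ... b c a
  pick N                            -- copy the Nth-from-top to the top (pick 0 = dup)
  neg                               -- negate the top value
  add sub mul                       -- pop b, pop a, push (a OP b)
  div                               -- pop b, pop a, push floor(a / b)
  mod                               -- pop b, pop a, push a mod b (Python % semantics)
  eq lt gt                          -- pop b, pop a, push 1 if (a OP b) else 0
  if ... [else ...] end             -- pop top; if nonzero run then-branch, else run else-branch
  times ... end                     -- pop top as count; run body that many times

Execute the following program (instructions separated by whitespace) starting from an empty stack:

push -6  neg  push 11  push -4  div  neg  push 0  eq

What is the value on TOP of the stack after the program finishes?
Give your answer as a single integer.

After 'push -6': [-6]
After 'neg': [6]
After 'push 11': [6, 11]
After 'push -4': [6, 11, -4]
After 'div': [6, -3]
After 'neg': [6, 3]
After 'push 0': [6, 3, 0]
After 'eq': [6, 0]

Answer: 0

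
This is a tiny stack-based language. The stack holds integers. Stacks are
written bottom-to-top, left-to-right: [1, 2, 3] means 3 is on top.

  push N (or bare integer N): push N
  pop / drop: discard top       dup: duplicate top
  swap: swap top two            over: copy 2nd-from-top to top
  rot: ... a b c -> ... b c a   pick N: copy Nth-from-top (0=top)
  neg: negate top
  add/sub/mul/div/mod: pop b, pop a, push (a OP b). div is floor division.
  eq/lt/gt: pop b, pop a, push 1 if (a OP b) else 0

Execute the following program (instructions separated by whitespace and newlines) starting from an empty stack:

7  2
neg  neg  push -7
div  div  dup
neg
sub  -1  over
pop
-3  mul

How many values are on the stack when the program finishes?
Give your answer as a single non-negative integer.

Answer: 2

Derivation:
After 'push 7': stack = [7] (depth 1)
After 'push 2': stack = [7, 2] (depth 2)
After 'neg': stack = [7, -2] (depth 2)
After 'neg': stack = [7, 2] (depth 2)
After 'push -7': stack = [7, 2, -7] (depth 3)
After 'div': stack = [7, -1] (depth 2)
After 'div': stack = [-7] (depth 1)
After 'dup': stack = [-7, -7] (depth 2)
After 'neg': stack = [-7, 7] (depth 2)
After 'sub': stack = [-14] (depth 1)
After 'push -1': stack = [-14, -1] (depth 2)
After 'over': stack = [-14, -1, -14] (depth 3)
After 'pop': stack = [-14, -1] (depth 2)
After 'push -3': stack = [-14, -1, -3] (depth 3)
After 'mul': stack = [-14, 3] (depth 2)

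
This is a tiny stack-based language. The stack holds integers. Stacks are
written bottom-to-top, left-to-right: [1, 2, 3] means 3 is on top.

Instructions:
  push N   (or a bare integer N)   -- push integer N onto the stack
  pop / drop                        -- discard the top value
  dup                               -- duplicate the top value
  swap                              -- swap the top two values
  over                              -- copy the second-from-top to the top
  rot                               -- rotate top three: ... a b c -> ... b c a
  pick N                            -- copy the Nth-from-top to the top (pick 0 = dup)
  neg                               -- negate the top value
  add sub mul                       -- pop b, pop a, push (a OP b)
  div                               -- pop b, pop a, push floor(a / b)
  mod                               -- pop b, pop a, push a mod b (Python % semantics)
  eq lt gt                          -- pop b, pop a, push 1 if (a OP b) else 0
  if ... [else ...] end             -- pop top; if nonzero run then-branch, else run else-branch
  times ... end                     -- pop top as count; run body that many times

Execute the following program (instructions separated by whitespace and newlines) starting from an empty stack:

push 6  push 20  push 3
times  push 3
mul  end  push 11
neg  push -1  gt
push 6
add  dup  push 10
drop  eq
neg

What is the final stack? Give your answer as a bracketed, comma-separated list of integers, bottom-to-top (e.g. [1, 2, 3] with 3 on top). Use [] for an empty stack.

After 'push 6': [6]
After 'push 20': [6, 20]
After 'push 3': [6, 20, 3]
After 'times': [6, 20]
After 'push 3': [6, 20, 3]
After 'mul': [6, 60]
After 'push 3': [6, 60, 3]
After 'mul': [6, 180]
After 'push 3': [6, 180, 3]
After 'mul': [6, 540]
After 'push 11': [6, 540, 11]
After 'neg': [6, 540, -11]
After 'push -1': [6, 540, -11, -1]
After 'gt': [6, 540, 0]
After 'push 6': [6, 540, 0, 6]
After 'add': [6, 540, 6]
After 'dup': [6, 540, 6, 6]
After 'push 10': [6, 540, 6, 6, 10]
After 'drop': [6, 540, 6, 6]
After 'eq': [6, 540, 1]
After 'neg': [6, 540, -1]

Answer: [6, 540, -1]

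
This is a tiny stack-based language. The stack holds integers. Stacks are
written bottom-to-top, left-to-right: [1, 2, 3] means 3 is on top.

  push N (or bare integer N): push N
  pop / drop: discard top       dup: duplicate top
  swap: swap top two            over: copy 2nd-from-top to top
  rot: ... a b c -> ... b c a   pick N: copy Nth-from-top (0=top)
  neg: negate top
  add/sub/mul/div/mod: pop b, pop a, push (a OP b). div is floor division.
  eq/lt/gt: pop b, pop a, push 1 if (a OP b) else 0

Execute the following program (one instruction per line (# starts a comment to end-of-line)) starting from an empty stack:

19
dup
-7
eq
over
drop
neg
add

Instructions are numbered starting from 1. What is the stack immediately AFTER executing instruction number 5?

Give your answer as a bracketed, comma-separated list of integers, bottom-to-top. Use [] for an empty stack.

Step 1 ('19'): [19]
Step 2 ('dup'): [19, 19]
Step 3 ('-7'): [19, 19, -7]
Step 4 ('eq'): [19, 0]
Step 5 ('over'): [19, 0, 19]

Answer: [19, 0, 19]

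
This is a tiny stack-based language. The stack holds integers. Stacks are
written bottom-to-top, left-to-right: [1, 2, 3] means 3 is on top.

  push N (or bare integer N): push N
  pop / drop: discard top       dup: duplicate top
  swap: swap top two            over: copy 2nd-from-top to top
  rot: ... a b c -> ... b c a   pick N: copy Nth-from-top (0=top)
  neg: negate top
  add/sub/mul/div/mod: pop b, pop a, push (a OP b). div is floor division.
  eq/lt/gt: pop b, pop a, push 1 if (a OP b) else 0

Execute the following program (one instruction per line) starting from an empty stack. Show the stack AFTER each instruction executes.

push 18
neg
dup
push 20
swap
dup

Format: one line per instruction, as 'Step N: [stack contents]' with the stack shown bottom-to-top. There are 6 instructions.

Step 1: [18]
Step 2: [-18]
Step 3: [-18, -18]
Step 4: [-18, -18, 20]
Step 5: [-18, 20, -18]
Step 6: [-18, 20, -18, -18]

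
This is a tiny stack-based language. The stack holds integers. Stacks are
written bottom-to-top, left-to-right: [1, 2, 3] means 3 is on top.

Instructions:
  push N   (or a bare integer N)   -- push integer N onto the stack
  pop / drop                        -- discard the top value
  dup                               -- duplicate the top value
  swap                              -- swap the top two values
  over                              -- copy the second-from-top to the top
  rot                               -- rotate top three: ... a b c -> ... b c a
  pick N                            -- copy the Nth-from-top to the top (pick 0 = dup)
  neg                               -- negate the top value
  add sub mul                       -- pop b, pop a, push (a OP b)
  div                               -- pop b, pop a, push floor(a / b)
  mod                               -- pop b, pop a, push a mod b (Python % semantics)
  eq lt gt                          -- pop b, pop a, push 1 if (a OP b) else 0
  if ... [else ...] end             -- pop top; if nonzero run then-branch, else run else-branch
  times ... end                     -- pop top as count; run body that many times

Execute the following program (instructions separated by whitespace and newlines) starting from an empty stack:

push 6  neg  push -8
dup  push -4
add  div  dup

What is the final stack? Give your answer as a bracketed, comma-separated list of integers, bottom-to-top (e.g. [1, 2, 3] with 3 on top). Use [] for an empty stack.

Answer: [-6, 0, 0]

Derivation:
After 'push 6': [6]
After 'neg': [-6]
After 'push -8': [-6, -8]
After 'dup': [-6, -8, -8]
After 'push -4': [-6, -8, -8, -4]
After 'add': [-6, -8, -12]
After 'div': [-6, 0]
After 'dup': [-6, 0, 0]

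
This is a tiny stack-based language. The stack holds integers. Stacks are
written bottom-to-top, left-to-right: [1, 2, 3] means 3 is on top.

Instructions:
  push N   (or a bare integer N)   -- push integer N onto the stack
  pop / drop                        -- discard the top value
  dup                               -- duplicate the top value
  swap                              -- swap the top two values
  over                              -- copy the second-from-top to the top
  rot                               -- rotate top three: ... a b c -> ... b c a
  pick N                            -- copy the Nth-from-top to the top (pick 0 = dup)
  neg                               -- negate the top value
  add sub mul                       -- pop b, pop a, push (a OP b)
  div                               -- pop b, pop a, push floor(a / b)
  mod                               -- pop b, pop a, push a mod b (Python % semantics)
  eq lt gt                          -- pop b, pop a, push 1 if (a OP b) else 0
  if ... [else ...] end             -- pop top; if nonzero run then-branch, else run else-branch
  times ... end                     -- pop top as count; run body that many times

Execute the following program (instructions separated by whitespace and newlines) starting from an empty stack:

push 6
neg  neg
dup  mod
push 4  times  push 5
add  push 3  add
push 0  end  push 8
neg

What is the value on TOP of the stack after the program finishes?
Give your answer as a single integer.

Answer: -8

Derivation:
After 'push 6': [6]
After 'neg': [-6]
After 'neg': [6]
After 'dup': [6, 6]
After 'mod': [0]
After 'push 4': [0, 4]
After 'times': [0]
After 'push 5': [0, 5]
After 'add': [5]
After 'push 3': [5, 3]
  ...
After 'push 3': [8, 8, 5, 3]
After 'add': [8, 8, 8]
After 'push 0': [8, 8, 8, 0]
After 'push 5': [8, 8, 8, 0, 5]
After 'add': [8, 8, 8, 5]
After 'push 3': [8, 8, 8, 5, 3]
After 'add': [8, 8, 8, 8]
After 'push 0': [8, 8, 8, 8, 0]
After 'push 8': [8, 8, 8, 8, 0, 8]
After 'neg': [8, 8, 8, 8, 0, -8]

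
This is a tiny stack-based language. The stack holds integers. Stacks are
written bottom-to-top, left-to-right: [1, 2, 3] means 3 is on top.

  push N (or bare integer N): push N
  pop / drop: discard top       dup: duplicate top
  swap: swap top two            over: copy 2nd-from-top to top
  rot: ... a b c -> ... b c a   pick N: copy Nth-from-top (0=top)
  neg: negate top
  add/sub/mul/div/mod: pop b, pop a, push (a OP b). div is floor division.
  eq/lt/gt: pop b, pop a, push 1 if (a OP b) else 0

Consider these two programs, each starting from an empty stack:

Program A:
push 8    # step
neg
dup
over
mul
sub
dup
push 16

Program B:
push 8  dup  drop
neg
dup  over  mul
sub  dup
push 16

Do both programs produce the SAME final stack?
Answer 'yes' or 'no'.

Program A trace:
  After 'push 8': [8]
  After 'neg': [-8]
  After 'dup': [-8, -8]
  After 'over': [-8, -8, -8]
  After 'mul': [-8, 64]
  After 'sub': [-72]
  After 'dup': [-72, -72]
  After 'push 16': [-72, -72, 16]
Program A final stack: [-72, -72, 16]

Program B trace:
  After 'push 8': [8]
  After 'dup': [8, 8]
  After 'drop': [8]
  After 'neg': [-8]
  After 'dup': [-8, -8]
  After 'over': [-8, -8, -8]
  After 'mul': [-8, 64]
  After 'sub': [-72]
  After 'dup': [-72, -72]
  After 'push 16': [-72, -72, 16]
Program B final stack: [-72, -72, 16]
Same: yes

Answer: yes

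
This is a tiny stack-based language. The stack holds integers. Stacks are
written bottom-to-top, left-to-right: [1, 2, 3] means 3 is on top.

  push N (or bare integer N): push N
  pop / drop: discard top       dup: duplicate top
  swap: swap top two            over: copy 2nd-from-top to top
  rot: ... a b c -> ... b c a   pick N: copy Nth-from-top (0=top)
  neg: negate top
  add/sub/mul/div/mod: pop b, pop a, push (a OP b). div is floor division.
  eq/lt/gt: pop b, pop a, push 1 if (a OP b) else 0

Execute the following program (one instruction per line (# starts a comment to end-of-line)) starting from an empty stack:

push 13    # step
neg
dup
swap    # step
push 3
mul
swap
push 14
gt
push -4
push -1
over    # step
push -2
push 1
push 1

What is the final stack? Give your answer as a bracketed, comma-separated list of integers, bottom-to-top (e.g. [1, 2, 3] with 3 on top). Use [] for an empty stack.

Answer: [-39, 0, -4, -1, -4, -2, 1, 1]

Derivation:
After 'push 13': [13]
After 'neg': [-13]
After 'dup': [-13, -13]
After 'swap': [-13, -13]
After 'push 3': [-13, -13, 3]
After 'mul': [-13, -39]
After 'swap': [-39, -13]
After 'push 14': [-39, -13, 14]
After 'gt': [-39, 0]
After 'push -4': [-39, 0, -4]
After 'push -1': [-39, 0, -4, -1]
After 'over': [-39, 0, -4, -1, -4]
After 'push -2': [-39, 0, -4, -1, -4, -2]
After 'push 1': [-39, 0, -4, -1, -4, -2, 1]
After 'push 1': [-39, 0, -4, -1, -4, -2, 1, 1]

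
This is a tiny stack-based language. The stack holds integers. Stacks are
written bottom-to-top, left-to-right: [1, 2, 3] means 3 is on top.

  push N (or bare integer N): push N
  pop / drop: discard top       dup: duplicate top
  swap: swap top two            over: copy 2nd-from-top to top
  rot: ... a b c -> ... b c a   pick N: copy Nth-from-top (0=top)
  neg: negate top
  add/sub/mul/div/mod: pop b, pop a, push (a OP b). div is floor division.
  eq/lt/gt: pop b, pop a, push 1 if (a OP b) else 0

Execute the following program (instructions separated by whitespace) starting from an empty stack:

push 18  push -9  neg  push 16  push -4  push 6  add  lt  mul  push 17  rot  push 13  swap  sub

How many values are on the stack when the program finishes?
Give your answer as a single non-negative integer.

Answer: 3

Derivation:
After 'push 18': stack = [18] (depth 1)
After 'push -9': stack = [18, -9] (depth 2)
After 'neg': stack = [18, 9] (depth 2)
After 'push 16': stack = [18, 9, 16] (depth 3)
After 'push -4': stack = [18, 9, 16, -4] (depth 4)
After 'push 6': stack = [18, 9, 16, -4, 6] (depth 5)
After 'add': stack = [18, 9, 16, 2] (depth 4)
After 'lt': stack = [18, 9, 0] (depth 3)
After 'mul': stack = [18, 0] (depth 2)
After 'push 17': stack = [18, 0, 17] (depth 3)
After 'rot': stack = [0, 17, 18] (depth 3)
After 'push 13': stack = [0, 17, 18, 13] (depth 4)
After 'swap': stack = [0, 17, 13, 18] (depth 4)
After 'sub': stack = [0, 17, -5] (depth 3)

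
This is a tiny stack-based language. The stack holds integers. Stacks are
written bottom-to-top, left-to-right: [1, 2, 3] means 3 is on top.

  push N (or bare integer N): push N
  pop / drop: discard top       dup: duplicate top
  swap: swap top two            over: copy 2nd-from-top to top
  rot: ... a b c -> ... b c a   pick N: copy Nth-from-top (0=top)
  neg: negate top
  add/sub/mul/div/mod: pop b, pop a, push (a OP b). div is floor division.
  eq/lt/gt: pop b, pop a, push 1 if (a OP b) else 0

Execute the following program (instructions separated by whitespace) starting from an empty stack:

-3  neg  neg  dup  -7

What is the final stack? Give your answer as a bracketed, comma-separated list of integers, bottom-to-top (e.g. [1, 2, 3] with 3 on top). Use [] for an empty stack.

After 'push -3': [-3]
After 'neg': [3]
After 'neg': [-3]
After 'dup': [-3, -3]
After 'push -7': [-3, -3, -7]

Answer: [-3, -3, -7]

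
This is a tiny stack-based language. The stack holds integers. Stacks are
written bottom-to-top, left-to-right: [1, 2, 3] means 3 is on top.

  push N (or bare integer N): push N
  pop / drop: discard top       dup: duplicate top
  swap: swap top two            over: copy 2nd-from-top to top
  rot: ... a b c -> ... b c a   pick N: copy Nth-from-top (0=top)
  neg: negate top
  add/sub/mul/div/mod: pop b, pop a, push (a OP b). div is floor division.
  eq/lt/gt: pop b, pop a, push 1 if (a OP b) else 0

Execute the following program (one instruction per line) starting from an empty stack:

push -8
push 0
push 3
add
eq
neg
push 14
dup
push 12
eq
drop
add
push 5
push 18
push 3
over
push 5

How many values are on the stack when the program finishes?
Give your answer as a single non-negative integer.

After 'push -8': stack = [-8] (depth 1)
After 'push 0': stack = [-8, 0] (depth 2)
After 'push 3': stack = [-8, 0, 3] (depth 3)
After 'add': stack = [-8, 3] (depth 2)
After 'eq': stack = [0] (depth 1)
After 'neg': stack = [0] (depth 1)
After 'push 14': stack = [0, 14] (depth 2)
After 'dup': stack = [0, 14, 14] (depth 3)
After 'push 12': stack = [0, 14, 14, 12] (depth 4)
After 'eq': stack = [0, 14, 0] (depth 3)
After 'drop': stack = [0, 14] (depth 2)
After 'add': stack = [14] (depth 1)
After 'push 5': stack = [14, 5] (depth 2)
After 'push 18': stack = [14, 5, 18] (depth 3)
After 'push 3': stack = [14, 5, 18, 3] (depth 4)
After 'over': stack = [14, 5, 18, 3, 18] (depth 5)
After 'push 5': stack = [14, 5, 18, 3, 18, 5] (depth 6)

Answer: 6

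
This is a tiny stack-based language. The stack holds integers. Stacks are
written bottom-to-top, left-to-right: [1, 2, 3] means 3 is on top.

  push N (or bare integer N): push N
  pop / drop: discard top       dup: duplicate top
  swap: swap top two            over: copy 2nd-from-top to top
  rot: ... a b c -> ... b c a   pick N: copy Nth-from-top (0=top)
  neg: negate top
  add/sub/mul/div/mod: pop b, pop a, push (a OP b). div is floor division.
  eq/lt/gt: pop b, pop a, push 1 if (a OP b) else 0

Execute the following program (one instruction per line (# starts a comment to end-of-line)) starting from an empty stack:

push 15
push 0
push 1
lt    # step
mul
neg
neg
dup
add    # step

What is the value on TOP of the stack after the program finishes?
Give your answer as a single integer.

Answer: 30

Derivation:
After 'push 15': [15]
After 'push 0': [15, 0]
After 'push 1': [15, 0, 1]
After 'lt': [15, 1]
After 'mul': [15]
After 'neg': [-15]
After 'neg': [15]
After 'dup': [15, 15]
After 'add': [30]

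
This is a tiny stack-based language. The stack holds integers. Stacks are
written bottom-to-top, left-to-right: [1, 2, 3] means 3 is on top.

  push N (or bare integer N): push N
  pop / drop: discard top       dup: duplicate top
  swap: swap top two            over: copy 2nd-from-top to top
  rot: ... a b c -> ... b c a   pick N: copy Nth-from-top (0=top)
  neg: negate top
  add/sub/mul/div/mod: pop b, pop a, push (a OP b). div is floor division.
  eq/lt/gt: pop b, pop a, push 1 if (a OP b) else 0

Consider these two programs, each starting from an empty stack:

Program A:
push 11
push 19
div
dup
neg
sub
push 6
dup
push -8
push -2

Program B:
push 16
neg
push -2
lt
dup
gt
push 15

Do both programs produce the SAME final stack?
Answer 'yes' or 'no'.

Program A trace:
  After 'push 11': [11]
  After 'push 19': [11, 19]
  After 'div': [0]
  After 'dup': [0, 0]
  After 'neg': [0, 0]
  After 'sub': [0]
  After 'push 6': [0, 6]
  After 'dup': [0, 6, 6]
  After 'push -8': [0, 6, 6, -8]
  After 'push -2': [0, 6, 6, -8, -2]
Program A final stack: [0, 6, 6, -8, -2]

Program B trace:
  After 'push 16': [16]
  After 'neg': [-16]
  After 'push -2': [-16, -2]
  After 'lt': [1]
  After 'dup': [1, 1]
  After 'gt': [0]
  After 'push 15': [0, 15]
Program B final stack: [0, 15]
Same: no

Answer: no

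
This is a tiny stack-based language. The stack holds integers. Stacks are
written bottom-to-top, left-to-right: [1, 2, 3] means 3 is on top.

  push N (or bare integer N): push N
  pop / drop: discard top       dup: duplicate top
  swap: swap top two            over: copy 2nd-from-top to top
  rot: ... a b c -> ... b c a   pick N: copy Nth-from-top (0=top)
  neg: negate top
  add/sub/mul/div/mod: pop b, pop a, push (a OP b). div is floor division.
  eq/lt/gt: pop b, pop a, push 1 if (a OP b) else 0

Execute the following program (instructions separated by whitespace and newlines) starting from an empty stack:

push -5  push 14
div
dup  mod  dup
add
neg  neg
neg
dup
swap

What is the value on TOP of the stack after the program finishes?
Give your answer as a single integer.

After 'push -5': [-5]
After 'push 14': [-5, 14]
After 'div': [-1]
After 'dup': [-1, -1]
After 'mod': [0]
After 'dup': [0, 0]
After 'add': [0]
After 'neg': [0]
After 'neg': [0]
After 'neg': [0]
After 'dup': [0, 0]
After 'swap': [0, 0]

Answer: 0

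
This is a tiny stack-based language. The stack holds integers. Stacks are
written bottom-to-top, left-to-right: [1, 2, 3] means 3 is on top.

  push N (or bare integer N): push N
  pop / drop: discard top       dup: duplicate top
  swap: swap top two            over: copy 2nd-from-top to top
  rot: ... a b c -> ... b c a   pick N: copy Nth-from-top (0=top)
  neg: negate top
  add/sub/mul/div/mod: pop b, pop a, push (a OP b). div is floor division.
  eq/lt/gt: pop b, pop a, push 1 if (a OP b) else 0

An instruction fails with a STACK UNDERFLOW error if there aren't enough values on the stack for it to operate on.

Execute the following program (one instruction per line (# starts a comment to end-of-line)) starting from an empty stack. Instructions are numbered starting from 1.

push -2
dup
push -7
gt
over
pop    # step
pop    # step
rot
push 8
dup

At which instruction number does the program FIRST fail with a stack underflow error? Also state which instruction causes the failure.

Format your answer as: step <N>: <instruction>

Step 1 ('push -2'): stack = [-2], depth = 1
Step 2 ('dup'): stack = [-2, -2], depth = 2
Step 3 ('push -7'): stack = [-2, -2, -7], depth = 3
Step 4 ('gt'): stack = [-2, 1], depth = 2
Step 5 ('over'): stack = [-2, 1, -2], depth = 3
Step 6 ('pop'): stack = [-2, 1], depth = 2
Step 7 ('pop'): stack = [-2], depth = 1
Step 8 ('rot'): needs 3 value(s) but depth is 1 — STACK UNDERFLOW

Answer: step 8: rot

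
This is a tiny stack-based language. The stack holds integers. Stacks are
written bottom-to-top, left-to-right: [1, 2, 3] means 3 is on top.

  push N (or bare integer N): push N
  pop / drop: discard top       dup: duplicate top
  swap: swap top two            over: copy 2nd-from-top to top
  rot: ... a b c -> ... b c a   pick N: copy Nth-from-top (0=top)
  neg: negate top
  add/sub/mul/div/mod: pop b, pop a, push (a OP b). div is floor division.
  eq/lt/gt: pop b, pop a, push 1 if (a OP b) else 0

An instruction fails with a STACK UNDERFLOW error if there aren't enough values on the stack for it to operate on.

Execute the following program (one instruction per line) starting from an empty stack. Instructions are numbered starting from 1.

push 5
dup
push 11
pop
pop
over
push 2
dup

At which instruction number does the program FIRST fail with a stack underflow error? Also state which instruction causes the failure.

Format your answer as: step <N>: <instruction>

Answer: step 6: over

Derivation:
Step 1 ('push 5'): stack = [5], depth = 1
Step 2 ('dup'): stack = [5, 5], depth = 2
Step 3 ('push 11'): stack = [5, 5, 11], depth = 3
Step 4 ('pop'): stack = [5, 5], depth = 2
Step 5 ('pop'): stack = [5], depth = 1
Step 6 ('over'): needs 2 value(s) but depth is 1 — STACK UNDERFLOW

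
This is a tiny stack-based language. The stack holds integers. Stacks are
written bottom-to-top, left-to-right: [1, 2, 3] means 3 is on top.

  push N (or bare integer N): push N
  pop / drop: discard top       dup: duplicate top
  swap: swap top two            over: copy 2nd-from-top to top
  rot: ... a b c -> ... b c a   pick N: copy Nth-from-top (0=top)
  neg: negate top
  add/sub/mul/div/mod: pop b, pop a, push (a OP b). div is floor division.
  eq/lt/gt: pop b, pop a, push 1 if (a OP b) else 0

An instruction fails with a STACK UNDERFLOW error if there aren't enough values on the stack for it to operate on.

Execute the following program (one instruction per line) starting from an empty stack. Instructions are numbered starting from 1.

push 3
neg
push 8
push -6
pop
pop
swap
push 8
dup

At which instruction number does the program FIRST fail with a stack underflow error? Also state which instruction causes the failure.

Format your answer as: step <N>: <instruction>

Step 1 ('push 3'): stack = [3], depth = 1
Step 2 ('neg'): stack = [-3], depth = 1
Step 3 ('push 8'): stack = [-3, 8], depth = 2
Step 4 ('push -6'): stack = [-3, 8, -6], depth = 3
Step 5 ('pop'): stack = [-3, 8], depth = 2
Step 6 ('pop'): stack = [-3], depth = 1
Step 7 ('swap'): needs 2 value(s) but depth is 1 — STACK UNDERFLOW

Answer: step 7: swap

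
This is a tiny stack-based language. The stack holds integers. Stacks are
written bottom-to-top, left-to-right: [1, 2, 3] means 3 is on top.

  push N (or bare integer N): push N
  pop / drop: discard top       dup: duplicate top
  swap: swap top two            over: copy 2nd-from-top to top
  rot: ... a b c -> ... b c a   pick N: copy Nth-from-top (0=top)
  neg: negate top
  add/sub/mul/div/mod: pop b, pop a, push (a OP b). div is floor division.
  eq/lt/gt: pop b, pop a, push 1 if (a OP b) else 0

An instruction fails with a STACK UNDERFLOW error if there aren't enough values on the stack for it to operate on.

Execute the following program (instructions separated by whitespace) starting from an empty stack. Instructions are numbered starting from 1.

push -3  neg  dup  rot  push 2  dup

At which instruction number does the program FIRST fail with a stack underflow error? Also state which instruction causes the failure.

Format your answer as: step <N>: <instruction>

Answer: step 4: rot

Derivation:
Step 1 ('push -3'): stack = [-3], depth = 1
Step 2 ('neg'): stack = [3], depth = 1
Step 3 ('dup'): stack = [3, 3], depth = 2
Step 4 ('rot'): needs 3 value(s) but depth is 2 — STACK UNDERFLOW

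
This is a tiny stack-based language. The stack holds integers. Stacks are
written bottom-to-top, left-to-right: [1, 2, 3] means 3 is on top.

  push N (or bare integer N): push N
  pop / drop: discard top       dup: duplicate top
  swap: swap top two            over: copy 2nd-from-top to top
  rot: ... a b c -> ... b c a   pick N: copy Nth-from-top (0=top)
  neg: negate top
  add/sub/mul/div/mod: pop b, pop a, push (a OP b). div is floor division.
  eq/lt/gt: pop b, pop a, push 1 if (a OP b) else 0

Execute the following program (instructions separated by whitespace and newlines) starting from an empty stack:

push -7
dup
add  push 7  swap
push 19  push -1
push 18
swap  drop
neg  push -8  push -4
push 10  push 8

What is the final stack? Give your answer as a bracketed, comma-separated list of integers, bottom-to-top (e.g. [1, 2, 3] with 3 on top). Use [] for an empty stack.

Answer: [7, -14, 19, -18, -8, -4, 10, 8]

Derivation:
After 'push -7': [-7]
After 'dup': [-7, -7]
After 'add': [-14]
After 'push 7': [-14, 7]
After 'swap': [7, -14]
After 'push 19': [7, -14, 19]
After 'push -1': [7, -14, 19, -1]
After 'push 18': [7, -14, 19, -1, 18]
After 'swap': [7, -14, 19, 18, -1]
After 'drop': [7, -14, 19, 18]
After 'neg': [7, -14, 19, -18]
After 'push -8': [7, -14, 19, -18, -8]
After 'push -4': [7, -14, 19, -18, -8, -4]
After 'push 10': [7, -14, 19, -18, -8, -4, 10]
After 'push 8': [7, -14, 19, -18, -8, -4, 10, 8]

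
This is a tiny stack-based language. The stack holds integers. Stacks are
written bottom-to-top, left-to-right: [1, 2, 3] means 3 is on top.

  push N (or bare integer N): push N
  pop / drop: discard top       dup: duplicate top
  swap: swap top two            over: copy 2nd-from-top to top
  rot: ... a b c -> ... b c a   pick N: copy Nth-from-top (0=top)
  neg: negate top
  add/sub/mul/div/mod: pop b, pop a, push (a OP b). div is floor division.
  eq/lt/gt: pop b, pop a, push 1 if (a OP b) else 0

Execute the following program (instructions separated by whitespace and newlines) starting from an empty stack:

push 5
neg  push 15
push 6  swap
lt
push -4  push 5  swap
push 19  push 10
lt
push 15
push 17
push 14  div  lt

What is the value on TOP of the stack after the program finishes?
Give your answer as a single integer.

After 'push 5': [5]
After 'neg': [-5]
After 'push 15': [-5, 15]
After 'push 6': [-5, 15, 6]
After 'swap': [-5, 6, 15]
After 'lt': [-5, 1]
After 'push -4': [-5, 1, -4]
After 'push 5': [-5, 1, -4, 5]
After 'swap': [-5, 1, 5, -4]
After 'push 19': [-5, 1, 5, -4, 19]
After 'push 10': [-5, 1, 5, -4, 19, 10]
After 'lt': [-5, 1, 5, -4, 0]
After 'push 15': [-5, 1, 5, -4, 0, 15]
After 'push 17': [-5, 1, 5, -4, 0, 15, 17]
After 'push 14': [-5, 1, 5, -4, 0, 15, 17, 14]
After 'div': [-5, 1, 5, -4, 0, 15, 1]
After 'lt': [-5, 1, 5, -4, 0, 0]

Answer: 0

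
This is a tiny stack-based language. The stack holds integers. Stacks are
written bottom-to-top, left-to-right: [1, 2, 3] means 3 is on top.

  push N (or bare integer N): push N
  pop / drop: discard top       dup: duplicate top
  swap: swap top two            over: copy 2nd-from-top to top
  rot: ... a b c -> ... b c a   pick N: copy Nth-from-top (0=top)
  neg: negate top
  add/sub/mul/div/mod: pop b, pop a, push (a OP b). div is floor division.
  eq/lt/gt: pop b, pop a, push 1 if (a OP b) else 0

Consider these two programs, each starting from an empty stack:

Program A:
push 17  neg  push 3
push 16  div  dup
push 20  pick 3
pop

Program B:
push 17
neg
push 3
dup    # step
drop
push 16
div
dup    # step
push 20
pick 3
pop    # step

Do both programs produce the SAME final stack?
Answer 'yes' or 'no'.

Answer: yes

Derivation:
Program A trace:
  After 'push 17': [17]
  After 'neg': [-17]
  After 'push 3': [-17, 3]
  After 'push 16': [-17, 3, 16]
  After 'div': [-17, 0]
  After 'dup': [-17, 0, 0]
  After 'push 20': [-17, 0, 0, 20]
  After 'pick 3': [-17, 0, 0, 20, -17]
  After 'pop': [-17, 0, 0, 20]
Program A final stack: [-17, 0, 0, 20]

Program B trace:
  After 'push 17': [17]
  After 'neg': [-17]
  After 'push 3': [-17, 3]
  After 'dup': [-17, 3, 3]
  After 'drop': [-17, 3]
  After 'push 16': [-17, 3, 16]
  After 'div': [-17, 0]
  After 'dup': [-17, 0, 0]
  After 'push 20': [-17, 0, 0, 20]
  After 'pick 3': [-17, 0, 0, 20, -17]
  After 'pop': [-17, 0, 0, 20]
Program B final stack: [-17, 0, 0, 20]
Same: yes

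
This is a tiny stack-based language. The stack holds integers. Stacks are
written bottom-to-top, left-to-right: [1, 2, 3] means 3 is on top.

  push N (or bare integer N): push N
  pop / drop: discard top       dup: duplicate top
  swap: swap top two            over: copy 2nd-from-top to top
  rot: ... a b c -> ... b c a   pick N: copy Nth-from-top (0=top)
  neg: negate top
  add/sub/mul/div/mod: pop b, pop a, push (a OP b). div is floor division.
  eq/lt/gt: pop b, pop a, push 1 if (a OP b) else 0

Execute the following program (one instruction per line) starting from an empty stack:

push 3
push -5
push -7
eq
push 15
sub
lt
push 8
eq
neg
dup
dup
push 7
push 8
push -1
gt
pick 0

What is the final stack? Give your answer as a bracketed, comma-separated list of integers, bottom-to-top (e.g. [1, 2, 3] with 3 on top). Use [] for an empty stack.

After 'push 3': [3]
After 'push -5': [3, -5]
After 'push -7': [3, -5, -7]
After 'eq': [3, 0]
After 'push 15': [3, 0, 15]
After 'sub': [3, -15]
After 'lt': [0]
After 'push 8': [0, 8]
After 'eq': [0]
After 'neg': [0]
After 'dup': [0, 0]
After 'dup': [0, 0, 0]
After 'push 7': [0, 0, 0, 7]
After 'push 8': [0, 0, 0, 7, 8]
After 'push -1': [0, 0, 0, 7, 8, -1]
After 'gt': [0, 0, 0, 7, 1]
After 'pick 0': [0, 0, 0, 7, 1, 1]

Answer: [0, 0, 0, 7, 1, 1]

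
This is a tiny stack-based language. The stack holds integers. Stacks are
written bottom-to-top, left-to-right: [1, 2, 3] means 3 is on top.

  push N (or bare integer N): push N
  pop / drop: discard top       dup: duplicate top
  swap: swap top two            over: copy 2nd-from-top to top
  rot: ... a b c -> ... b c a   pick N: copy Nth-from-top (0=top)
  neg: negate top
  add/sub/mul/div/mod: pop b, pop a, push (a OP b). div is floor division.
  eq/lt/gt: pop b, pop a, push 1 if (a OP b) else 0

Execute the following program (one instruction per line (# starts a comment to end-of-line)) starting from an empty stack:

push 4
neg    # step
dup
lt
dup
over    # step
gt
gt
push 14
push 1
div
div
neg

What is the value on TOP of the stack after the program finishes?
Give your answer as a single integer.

After 'push 4': [4]
After 'neg': [-4]
After 'dup': [-4, -4]
After 'lt': [0]
After 'dup': [0, 0]
After 'over': [0, 0, 0]
After 'gt': [0, 0]
After 'gt': [0]
After 'push 14': [0, 14]
After 'push 1': [0, 14, 1]
After 'div': [0, 14]
After 'div': [0]
After 'neg': [0]

Answer: 0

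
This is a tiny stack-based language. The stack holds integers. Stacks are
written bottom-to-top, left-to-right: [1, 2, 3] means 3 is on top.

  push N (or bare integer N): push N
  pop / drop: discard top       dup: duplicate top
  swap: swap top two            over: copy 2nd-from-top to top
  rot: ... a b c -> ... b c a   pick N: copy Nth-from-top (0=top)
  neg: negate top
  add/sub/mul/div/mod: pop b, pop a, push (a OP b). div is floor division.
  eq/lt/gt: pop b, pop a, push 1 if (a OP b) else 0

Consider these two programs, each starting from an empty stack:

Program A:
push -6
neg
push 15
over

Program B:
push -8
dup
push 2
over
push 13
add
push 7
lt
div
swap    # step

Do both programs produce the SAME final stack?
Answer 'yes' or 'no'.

Answer: no

Derivation:
Program A trace:
  After 'push -6': [-6]
  After 'neg': [6]
  After 'push 15': [6, 15]
  After 'over': [6, 15, 6]
Program A final stack: [6, 15, 6]

Program B trace:
  After 'push -8': [-8]
  After 'dup': [-8, -8]
  After 'push 2': [-8, -8, 2]
  After 'over': [-8, -8, 2, -8]
  After 'push 13': [-8, -8, 2, -8, 13]
  After 'add': [-8, -8, 2, 5]
  After 'push 7': [-8, -8, 2, 5, 7]
  After 'lt': [-8, -8, 2, 1]
  After 'div': [-8, -8, 2]
  After 'swap': [-8, 2, -8]
Program B final stack: [-8, 2, -8]
Same: no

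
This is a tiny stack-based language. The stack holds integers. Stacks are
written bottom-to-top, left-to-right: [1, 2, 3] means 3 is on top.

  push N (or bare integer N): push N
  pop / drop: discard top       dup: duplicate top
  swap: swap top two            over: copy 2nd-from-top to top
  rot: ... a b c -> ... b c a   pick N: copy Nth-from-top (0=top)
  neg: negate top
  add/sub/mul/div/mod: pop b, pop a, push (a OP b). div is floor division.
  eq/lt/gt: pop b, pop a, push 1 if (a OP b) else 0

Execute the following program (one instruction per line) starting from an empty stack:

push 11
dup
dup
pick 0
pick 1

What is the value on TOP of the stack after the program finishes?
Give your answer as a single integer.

After 'push 11': [11]
After 'dup': [11, 11]
After 'dup': [11, 11, 11]
After 'pick 0': [11, 11, 11, 11]
After 'pick 1': [11, 11, 11, 11, 11]

Answer: 11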